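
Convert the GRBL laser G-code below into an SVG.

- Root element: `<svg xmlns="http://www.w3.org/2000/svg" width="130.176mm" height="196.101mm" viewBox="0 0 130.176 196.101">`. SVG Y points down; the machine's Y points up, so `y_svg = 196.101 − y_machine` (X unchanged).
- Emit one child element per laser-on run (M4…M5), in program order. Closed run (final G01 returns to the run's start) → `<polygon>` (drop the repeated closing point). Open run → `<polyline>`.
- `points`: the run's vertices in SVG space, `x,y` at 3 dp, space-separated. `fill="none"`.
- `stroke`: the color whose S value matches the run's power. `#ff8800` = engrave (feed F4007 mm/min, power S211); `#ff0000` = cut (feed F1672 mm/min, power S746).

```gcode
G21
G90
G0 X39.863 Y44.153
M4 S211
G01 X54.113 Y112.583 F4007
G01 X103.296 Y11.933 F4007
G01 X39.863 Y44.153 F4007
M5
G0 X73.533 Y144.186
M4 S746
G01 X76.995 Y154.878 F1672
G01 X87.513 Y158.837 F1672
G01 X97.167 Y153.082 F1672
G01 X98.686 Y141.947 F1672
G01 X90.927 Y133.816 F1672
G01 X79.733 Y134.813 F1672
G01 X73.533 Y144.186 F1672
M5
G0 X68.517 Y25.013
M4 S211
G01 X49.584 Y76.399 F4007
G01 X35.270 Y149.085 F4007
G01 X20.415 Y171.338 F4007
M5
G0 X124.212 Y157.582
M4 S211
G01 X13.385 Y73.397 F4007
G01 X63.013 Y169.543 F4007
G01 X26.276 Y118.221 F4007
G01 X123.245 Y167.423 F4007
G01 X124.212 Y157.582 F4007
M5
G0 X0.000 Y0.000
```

Each laser-on run becomes one SVG element. Flip Y back into SVG space with y_svg = 196.101 − y_machine.

Run 1: S211 ⇒ engrave layer `#ff8800`. The run returns to its start, so emit a `<polygon>` with points (Y-flipped): 39.863,151.948 54.113,83.518 103.296,184.168.

Run 2: S746 ⇒ cut layer `#ff0000`. The run returns to its start, so emit a `<polygon>` with points (Y-flipped): 73.533,51.915 76.995,41.223 87.513,37.264 97.167,43.019 98.686,54.154 90.927,62.285 79.733,61.288.

Run 3: the run's S211 means `#ff8800` (engrave). The run is open, so emit a `<polyline>` with points (Y-flipped): 68.517,171.088 49.584,119.702 35.270,47.016 20.415,24.763.

Run 4: the run's S211 means `#ff8800` (engrave). The run returns to its start, so emit a `<polygon>` with points (Y-flipped): 124.212,38.519 13.385,122.704 63.013,26.558 26.276,77.880 123.245,28.678.

<svg xmlns="http://www.w3.org/2000/svg" width="130.176mm" height="196.101mm" viewBox="0 0 130.176 196.101">
  <polygon points="39.863,151.948 54.113,83.518 103.296,184.168" fill="none" stroke="#ff8800"/>
  <polygon points="73.533,51.915 76.995,41.223 87.513,37.264 97.167,43.019 98.686,54.154 90.927,62.285 79.733,61.288" fill="none" stroke="#ff0000"/>
  <polyline points="68.517,171.088 49.584,119.702 35.270,47.016 20.415,24.763" fill="none" stroke="#ff8800"/>
  <polygon points="124.212,38.519 13.385,122.704 63.013,26.558 26.276,77.880 123.245,28.678" fill="none" stroke="#ff8800"/>
</svg>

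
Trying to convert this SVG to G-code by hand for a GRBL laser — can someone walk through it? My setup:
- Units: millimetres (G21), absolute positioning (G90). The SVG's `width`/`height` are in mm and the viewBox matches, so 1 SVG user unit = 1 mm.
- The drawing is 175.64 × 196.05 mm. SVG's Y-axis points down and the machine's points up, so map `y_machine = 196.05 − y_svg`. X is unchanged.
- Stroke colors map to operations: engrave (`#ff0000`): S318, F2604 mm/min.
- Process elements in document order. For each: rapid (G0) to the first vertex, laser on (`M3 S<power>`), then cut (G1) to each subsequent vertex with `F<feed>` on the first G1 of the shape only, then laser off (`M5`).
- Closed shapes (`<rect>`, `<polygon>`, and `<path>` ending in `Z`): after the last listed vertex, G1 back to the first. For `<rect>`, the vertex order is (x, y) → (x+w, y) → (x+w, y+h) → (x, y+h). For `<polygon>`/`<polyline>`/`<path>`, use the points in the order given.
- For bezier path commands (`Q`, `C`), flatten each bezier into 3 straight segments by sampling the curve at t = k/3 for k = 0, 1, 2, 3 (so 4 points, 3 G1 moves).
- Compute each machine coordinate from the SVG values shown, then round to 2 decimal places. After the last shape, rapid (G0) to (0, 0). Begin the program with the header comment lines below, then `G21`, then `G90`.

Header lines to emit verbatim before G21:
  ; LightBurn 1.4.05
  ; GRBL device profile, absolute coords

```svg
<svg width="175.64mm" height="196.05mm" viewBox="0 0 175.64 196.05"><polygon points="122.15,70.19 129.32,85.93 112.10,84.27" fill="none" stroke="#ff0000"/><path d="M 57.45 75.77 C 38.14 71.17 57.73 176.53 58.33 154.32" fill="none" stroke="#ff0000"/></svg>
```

; LightBurn 1.4.05
; GRBL device profile, absolute coords
G21
G90
G0 X122.15 Y125.86
M3 S318
G1 X129.32 Y110.12 F2604
G1 X112.10 Y111.78
G1 X122.15 Y125.86
M5
G0 X57.45 Y120.28
M3 S318
G1 X48.96 Y97.02 F2604
G1 X53.54 Y53.25
G1 X58.33 Y41.73
M5
G0 X0.00 Y0.00

1 u = 1 mm; y_m = 196.05 − y.

[1] `<polygon>` regular polygon, #ff0000→engrave S318 F2604: (122.15,125.86) → (129.32,110.12) → (112.10,111.78) → (122.15,125.86) (closed)

[2] `<path>` cubic bezier, #ff0000→engrave S318 F2604: (57.45,120.28) → (48.96,97.02) → (53.54,53.25) → (58.33,41.73)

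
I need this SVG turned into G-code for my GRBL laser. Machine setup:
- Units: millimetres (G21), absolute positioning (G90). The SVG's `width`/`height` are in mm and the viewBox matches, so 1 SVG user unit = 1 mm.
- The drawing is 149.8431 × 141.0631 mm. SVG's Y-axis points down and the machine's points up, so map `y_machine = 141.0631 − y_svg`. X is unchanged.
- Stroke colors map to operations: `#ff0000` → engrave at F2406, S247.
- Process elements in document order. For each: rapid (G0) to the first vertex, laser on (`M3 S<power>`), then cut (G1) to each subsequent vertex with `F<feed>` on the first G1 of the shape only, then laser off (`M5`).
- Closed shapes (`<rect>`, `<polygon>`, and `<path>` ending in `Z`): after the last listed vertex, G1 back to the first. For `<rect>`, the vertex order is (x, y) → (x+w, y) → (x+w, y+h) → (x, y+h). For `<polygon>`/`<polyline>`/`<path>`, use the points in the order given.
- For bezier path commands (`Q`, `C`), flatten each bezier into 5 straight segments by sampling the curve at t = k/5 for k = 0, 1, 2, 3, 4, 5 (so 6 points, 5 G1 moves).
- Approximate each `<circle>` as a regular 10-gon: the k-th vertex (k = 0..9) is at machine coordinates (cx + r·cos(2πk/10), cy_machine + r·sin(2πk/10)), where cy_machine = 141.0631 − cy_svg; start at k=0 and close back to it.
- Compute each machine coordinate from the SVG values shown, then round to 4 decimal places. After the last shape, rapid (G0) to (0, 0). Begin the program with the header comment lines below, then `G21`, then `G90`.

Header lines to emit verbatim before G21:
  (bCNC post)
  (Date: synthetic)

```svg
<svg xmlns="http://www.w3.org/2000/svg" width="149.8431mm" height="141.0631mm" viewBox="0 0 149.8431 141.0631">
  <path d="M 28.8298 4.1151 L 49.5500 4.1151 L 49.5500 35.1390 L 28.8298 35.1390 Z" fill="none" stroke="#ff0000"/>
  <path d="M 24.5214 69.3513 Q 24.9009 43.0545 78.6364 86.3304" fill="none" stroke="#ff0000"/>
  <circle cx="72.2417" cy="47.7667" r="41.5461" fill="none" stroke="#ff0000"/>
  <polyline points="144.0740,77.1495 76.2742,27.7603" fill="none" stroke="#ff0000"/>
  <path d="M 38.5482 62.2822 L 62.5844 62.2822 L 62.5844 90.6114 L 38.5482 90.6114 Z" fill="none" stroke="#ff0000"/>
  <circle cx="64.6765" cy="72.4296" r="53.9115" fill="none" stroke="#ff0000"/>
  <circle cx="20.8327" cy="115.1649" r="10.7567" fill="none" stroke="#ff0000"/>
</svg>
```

(bCNC post)
(Date: synthetic)
G21
G90
G0 X28.8298 Y136.9480
M3 S247
G1 X49.5500 Y136.9480 F2406
G1 X49.5500 Y105.9241
G1 X28.8298 Y105.9241
G1 X28.8298 Y136.9480
M5
G0 X24.5214 Y71.7118
M3 S247
G1 X26.8074 Y79.4476 F2406
G1 X33.3620 Y81.6176
G1 X44.1850 Y78.2218
G1 X59.2764 Y69.2602
G1 X78.6364 Y54.7327
M5
G0 X113.7878 Y93.2964
M3 S247
G1 X105.8532 Y117.7166 F2406
G1 X85.0802 Y132.8091
G1 X59.4032 Y132.8091
G1 X38.6302 Y117.7166
G1 X30.6956 Y93.2964
G1 X38.6302 Y68.8762
G1 X59.4032 Y53.7837
G1 X85.0802 Y53.7837
G1 X105.8532 Y68.8762
G1 X113.7878 Y93.2964
M5
G0 X144.0740 Y63.9136
M3 S247
G1 X76.2742 Y113.3028 F2406
M5
G0 X38.5482 Y78.7809
M3 S247
G1 X62.5844 Y78.7809 F2406
G1 X62.5844 Y50.4517
G1 X38.5482 Y50.4517
G1 X38.5482 Y78.7809
M5
G0 X118.5880 Y68.6335
M3 S247
G1 X108.2918 Y100.3219 F2406
G1 X81.3361 Y119.9064
G1 X48.0169 Y119.9064
G1 X21.0612 Y100.3219
G1 X10.7650 Y68.6335
G1 X21.0612 Y36.9451
G1 X48.0169 Y17.3606
G1 X81.3361 Y17.3606
G1 X108.2918 Y36.9451
G1 X118.5880 Y68.6335
M5
G0 X31.5894 Y25.8982
M3 S247
G1 X29.5351 Y32.2208 F2406
G1 X24.1567 Y36.1284
G1 X17.5087 Y36.1284
G1 X12.1303 Y32.2208
G1 X10.0760 Y25.8982
G1 X12.1303 Y19.5756
G1 X17.5087 Y15.6680
G1 X24.1567 Y15.6680
G1 X29.5351 Y19.5756
G1 X31.5894 Y25.8982
M5
G0 X0.0000 Y0.0000

1 u = 1 mm; y_m = 141.0631 − y.

[1] `<path>` rectangle, #ff0000→engrave S247 F2406: (28.8298,136.9480) → (49.5500,136.9480) → (49.5500,105.9241) → (28.8298,105.9241) → (28.8298,136.9480) (closed)

[2] `<path>` quadratic bezier, #ff0000→engrave S247 F2406: (24.5214,71.7118) → (26.8074,79.4476) → (33.3620,81.6176) → (44.1850,78.2218) → (59.2764,69.2602) → (78.6364,54.7327)

[3] `<circle>` circle, #ff0000→engrave S247 F2406: (113.7878,93.2964) → (105.8532,117.7166) → (85.0802,132.8091) → (59.4032,132.8091) → (38.6302,117.7166) → (30.6956,93.2964) → (38.6302,68.8762) → (59.4032,53.7837) → (85.0802,53.7837) → (105.8532,68.8762) → (113.7878,93.2964) (closed)

[4] `<polyline>` line segment, #ff0000→engrave S247 F2406: (144.0740,63.9136) → (76.2742,113.3028)

[5] `<path>` rectangle, #ff0000→engrave S247 F2406: (38.5482,78.7809) → (62.5844,78.7809) → (62.5844,50.4517) → (38.5482,50.4517) → (38.5482,78.7809) (closed)

[6] `<circle>` circle, #ff0000→engrave S247 F2406: (118.5880,68.6335) → (108.2918,100.3219) → (81.3361,119.9064) → (48.0169,119.9064) → (21.0612,100.3219) → (10.7650,68.6335) → (21.0612,36.9451) → (48.0169,17.3606) → (81.3361,17.3606) → (108.2918,36.9451) → (118.5880,68.6335) (closed)

[7] `<circle>` circle, #ff0000→engrave S247 F2406: (31.5894,25.8982) → (29.5351,32.2208) → (24.1567,36.1284) → (17.5087,36.1284) → (12.1303,32.2208) → (10.0760,25.8982) → (12.1303,19.5756) → (17.5087,15.6680) → (24.1567,15.6680) → (29.5351,19.5756) → (31.5894,25.8982) (closed)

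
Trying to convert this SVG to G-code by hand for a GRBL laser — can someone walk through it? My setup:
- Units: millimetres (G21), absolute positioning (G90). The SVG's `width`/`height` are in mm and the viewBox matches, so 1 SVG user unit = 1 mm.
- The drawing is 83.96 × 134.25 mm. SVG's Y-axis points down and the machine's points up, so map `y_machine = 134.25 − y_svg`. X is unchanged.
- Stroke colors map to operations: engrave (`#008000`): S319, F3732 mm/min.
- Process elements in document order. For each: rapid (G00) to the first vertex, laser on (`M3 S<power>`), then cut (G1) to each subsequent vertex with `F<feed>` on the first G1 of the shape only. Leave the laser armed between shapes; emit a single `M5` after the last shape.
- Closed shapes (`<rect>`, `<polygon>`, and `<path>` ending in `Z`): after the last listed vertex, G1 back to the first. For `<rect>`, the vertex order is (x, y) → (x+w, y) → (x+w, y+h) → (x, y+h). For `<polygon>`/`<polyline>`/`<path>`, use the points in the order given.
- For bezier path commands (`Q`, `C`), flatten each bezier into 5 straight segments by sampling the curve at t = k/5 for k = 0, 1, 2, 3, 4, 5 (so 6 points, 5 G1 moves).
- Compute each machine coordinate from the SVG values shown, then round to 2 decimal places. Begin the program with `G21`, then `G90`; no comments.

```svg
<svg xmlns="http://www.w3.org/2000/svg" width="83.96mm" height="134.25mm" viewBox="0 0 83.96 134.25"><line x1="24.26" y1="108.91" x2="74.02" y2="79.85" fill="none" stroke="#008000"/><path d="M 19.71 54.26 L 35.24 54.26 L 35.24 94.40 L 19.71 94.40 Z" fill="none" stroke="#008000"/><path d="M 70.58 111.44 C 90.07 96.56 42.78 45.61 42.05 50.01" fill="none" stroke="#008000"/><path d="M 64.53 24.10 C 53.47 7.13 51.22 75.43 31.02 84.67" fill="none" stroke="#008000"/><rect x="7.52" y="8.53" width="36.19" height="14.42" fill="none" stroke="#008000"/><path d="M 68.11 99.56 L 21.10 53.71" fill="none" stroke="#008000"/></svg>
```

Since the viewBox matches the mm dimensions, user units are millimetres directly. The only transform is the Y-flip y_m = 134.25 − y_svg.

Shape 1 is a line segment drawn with `<line>`. Its stroke #008000 means engrave at S319, F3732. After flipping Y the toolpath is (24.26,25.34) → (74.02,54.40).

Shape 2 is a rectangle drawn with `<path>`. Its stroke #008000 means engrave at S319, F3732. After flipping Y the toolpath is (19.71,79.99) → (35.24,79.99) → (35.24,39.85) → (19.71,39.85) → (19.71,79.99), returning to the start.

Shape 3 is a cubic bezier drawn with `<path>`. Its stroke #008000 means engrave at S319, F3732. After flipping Y the toolpath is (70.58,22.81) → (75.17,35.34) → (69.17,52.13) → (58.02,68.80) → (47.17,80.97) → (42.05,84.24).

Shape 4 is a cubic bezier drawn with `<path>`. Its stroke #008000 means engrave at S319, F3732. After flipping Y the toolpath is (64.53,110.15) → (58.74,111.25) → (53.77,98.82) → (48.36,79.78) → (41.20,61.06) → (31.02,49.58).

Shape 5 is a rectangle drawn with `<rect>`. Its stroke #008000 means engrave at S319, F3732. After flipping Y the toolpath is (7.52,125.72) → (43.71,125.72) → (43.71,111.30) → (7.52,111.30) → (7.52,125.72), returning to the start.

Shape 6 is a line segment drawn with `<path>`. Its stroke #008000 means engrave at S319, F3732. After flipping Y the toolpath is (68.11,34.69) → (21.10,80.54).

G21
G90
G00 X24.26 Y25.34
M3 S319
G1 X74.02 Y54.40 F3732
G00 X19.71 Y79.99
M3 S319
G1 X35.24 Y79.99 F3732
G1 X35.24 Y39.85
G1 X19.71 Y39.85
G1 X19.71 Y79.99
G00 X70.58 Y22.81
M3 S319
G1 X75.17 Y35.34 F3732
G1 X69.17 Y52.13
G1 X58.02 Y68.80
G1 X47.17 Y80.97
G1 X42.05 Y84.24
G00 X64.53 Y110.15
M3 S319
G1 X58.74 Y111.25 F3732
G1 X53.77 Y98.82
G1 X48.36 Y79.78
G1 X41.20 Y61.06
G1 X31.02 Y49.58
G00 X7.52 Y125.72
M3 S319
G1 X43.71 Y125.72 F3732
G1 X43.71 Y111.30
G1 X7.52 Y111.30
G1 X7.52 Y125.72
G00 X68.11 Y34.69
M3 S319
G1 X21.10 Y80.54 F3732
M5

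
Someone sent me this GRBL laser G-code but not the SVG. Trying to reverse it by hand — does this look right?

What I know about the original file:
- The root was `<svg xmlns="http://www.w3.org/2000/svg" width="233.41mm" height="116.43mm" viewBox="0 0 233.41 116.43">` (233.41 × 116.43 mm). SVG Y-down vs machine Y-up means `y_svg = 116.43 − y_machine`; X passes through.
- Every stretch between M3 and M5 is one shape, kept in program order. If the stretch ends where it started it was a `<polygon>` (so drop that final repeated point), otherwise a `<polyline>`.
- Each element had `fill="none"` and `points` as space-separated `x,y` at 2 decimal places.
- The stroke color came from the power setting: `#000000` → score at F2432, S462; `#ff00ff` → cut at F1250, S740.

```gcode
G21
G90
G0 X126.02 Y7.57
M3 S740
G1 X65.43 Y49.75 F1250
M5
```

<svg xmlns="http://www.w3.org/2000/svg" width="233.41mm" height="116.43mm" viewBox="0 0 233.41 116.43">
  <polyline points="126.02,108.86 65.43,66.68" fill="none" stroke="#ff00ff"/>
</svg>

y_svg = 116.43 − y_m. Every run uses S740, so all elements get stroke `#ff00ff` (cut).

[1] open run; points: 126.02,108.86 65.43,66.68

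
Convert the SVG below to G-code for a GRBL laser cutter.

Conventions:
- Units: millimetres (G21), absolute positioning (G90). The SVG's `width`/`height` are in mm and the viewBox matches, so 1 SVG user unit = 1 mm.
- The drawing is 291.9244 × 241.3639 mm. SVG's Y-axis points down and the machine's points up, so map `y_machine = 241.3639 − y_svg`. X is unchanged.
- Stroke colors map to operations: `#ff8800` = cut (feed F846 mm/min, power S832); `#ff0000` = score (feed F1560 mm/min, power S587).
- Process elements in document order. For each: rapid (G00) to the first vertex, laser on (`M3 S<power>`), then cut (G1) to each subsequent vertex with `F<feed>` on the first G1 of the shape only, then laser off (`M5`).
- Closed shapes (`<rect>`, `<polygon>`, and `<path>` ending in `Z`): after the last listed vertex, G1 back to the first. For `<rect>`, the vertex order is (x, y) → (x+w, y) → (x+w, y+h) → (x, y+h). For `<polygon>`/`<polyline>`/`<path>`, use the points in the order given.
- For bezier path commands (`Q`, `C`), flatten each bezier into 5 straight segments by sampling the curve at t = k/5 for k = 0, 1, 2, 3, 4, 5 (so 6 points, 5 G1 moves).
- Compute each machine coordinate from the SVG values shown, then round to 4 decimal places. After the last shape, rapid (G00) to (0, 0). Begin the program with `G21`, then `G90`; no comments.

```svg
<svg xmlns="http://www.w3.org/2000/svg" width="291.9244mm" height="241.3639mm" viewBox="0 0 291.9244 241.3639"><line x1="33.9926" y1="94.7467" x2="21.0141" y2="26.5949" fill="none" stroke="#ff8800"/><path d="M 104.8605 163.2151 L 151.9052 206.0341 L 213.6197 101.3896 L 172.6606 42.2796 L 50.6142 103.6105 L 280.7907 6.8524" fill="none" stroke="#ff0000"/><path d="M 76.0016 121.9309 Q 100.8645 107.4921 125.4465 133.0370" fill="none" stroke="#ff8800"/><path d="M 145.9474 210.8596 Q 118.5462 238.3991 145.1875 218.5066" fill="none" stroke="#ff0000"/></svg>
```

G21
G90
G00 X33.9926 Y146.6172
M3 S832
G1 X21.0141 Y214.7690 F846
M5
G00 X104.8605 Y78.1488
M3 S587
G1 X151.9052 Y35.3298 F1560
G1 X213.6197 Y139.9743
G1 X172.6606 Y199.0843
G1 X50.6142 Y137.7534
G1 X280.7907 Y234.5115
M5
G00 X76.0016 Y119.4330
M3 S832
G1 X85.9355 Y123.6092 F846
G1 X95.8470 Y124.5866
G1 X105.7360 Y122.3654
G1 X115.6025 Y116.9455
G1 X125.4465 Y108.3269
M5
G00 X145.9474 Y30.5043
M3 S587
G1 X137.1486 Y21.3858 F1560
G1 X132.6732 Y16.0618
G1 X132.5213 Y14.5324
G1 X136.6927 Y16.7976
G1 X145.1875 Y22.8573
M5
G00 X0.0000 Y0.0000

Since the viewBox matches the mm dimensions, user units are millimetres directly. The only transform is the Y-flip y_m = 241.3639 − y_svg.

Shape 1 is a line segment drawn with `<line>`. Its stroke #ff8800 means cut at S832, F846. After flipping Y the toolpath is (33.9926,146.6172) → (21.0141,214.7690).

Shape 2 is a open polyline drawn with `<path>`. Its stroke #ff0000 means score at S587, F1560. After flipping Y the toolpath is (104.8605,78.1488) → (151.9052,35.3298) → (213.6197,139.9743) → (172.6606,199.0843) → (50.6142,137.7534) → (280.7907,234.5115).

Shape 3 is a quadratic bezier drawn with `<path>`. Its stroke #ff8800 means cut at S832, F846. After flipping Y the toolpath is (76.0016,119.4330) → (85.9355,123.6092) → (95.8470,124.5866) → (105.7360,122.3654) → (115.6025,116.9455) → (125.4465,108.3269).

Shape 4 is a quadratic bezier drawn with `<path>`. Its stroke #ff0000 means score at S587, F1560. After flipping Y the toolpath is (145.9474,30.5043) → (137.1486,21.3858) → (132.6732,16.0618) → (132.5213,14.5324) → (136.6927,16.7976) → (145.1875,22.8573).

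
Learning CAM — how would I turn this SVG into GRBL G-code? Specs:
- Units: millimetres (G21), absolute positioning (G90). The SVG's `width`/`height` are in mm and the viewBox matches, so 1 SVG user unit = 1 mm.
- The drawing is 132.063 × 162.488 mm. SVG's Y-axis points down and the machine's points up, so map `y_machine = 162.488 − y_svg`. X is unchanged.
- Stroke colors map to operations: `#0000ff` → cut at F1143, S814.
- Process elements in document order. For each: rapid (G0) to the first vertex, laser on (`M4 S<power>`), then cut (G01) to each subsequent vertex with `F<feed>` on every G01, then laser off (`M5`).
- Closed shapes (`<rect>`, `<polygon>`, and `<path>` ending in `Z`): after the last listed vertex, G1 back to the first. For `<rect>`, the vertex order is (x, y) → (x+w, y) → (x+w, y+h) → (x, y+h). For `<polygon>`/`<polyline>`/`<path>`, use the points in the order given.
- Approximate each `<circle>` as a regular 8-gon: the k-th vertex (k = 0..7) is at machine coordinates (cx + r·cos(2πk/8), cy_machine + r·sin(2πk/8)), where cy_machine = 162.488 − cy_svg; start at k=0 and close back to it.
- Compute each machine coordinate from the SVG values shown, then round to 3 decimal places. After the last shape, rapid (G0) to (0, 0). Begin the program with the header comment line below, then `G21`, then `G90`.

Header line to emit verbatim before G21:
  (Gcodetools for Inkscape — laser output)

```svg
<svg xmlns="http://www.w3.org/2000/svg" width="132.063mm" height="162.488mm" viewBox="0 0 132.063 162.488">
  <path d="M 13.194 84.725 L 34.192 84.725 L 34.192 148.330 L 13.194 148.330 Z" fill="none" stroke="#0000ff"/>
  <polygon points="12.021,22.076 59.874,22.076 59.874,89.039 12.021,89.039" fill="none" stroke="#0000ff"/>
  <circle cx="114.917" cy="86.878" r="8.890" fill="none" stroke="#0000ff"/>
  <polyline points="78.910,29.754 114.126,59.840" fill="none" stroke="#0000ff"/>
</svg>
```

1 u = 1 mm; y_m = 162.488 − y.

[1] `<path>` rectangle, #0000ff→cut S814 F1143: (13.194,77.763) → (34.192,77.763) → (34.192,14.158) → (13.194,14.158) → (13.194,77.763) (closed)

[2] `<polygon>` rectangle, #0000ff→cut S814 F1143: (12.021,140.412) → (59.874,140.412) → (59.874,73.449) → (12.021,73.449) → (12.021,140.412) (closed)

[3] `<circle>` circle, #0000ff→cut S814 F1143: (123.807,75.610) → (121.203,81.896) → (114.917,84.500) → (108.631,81.896) → (106.027,75.610) → (108.631,69.324) → (114.917,66.720) → (121.203,69.324) → (123.807,75.610) (closed)

[4] `<polyline>` line segment, #0000ff→cut S814 F1143: (78.910,132.734) → (114.126,102.648)

(Gcodetools for Inkscape — laser output)
G21
G90
G0 X13.194 Y77.763
M4 S814
G01 X34.192 Y77.763 F1143
G01 X34.192 Y14.158 F1143
G01 X13.194 Y14.158 F1143
G01 X13.194 Y77.763 F1143
M5
G0 X12.021 Y140.412
M4 S814
G01 X59.874 Y140.412 F1143
G01 X59.874 Y73.449 F1143
G01 X12.021 Y73.449 F1143
G01 X12.021 Y140.412 F1143
M5
G0 X123.807 Y75.610
M4 S814
G01 X121.203 Y81.896 F1143
G01 X114.917 Y84.500 F1143
G01 X108.631 Y81.896 F1143
G01 X106.027 Y75.610 F1143
G01 X108.631 Y69.324 F1143
G01 X114.917 Y66.720 F1143
G01 X121.203 Y69.324 F1143
G01 X123.807 Y75.610 F1143
M5
G0 X78.910 Y132.734
M4 S814
G01 X114.126 Y102.648 F1143
M5
G0 X0.000 Y0.000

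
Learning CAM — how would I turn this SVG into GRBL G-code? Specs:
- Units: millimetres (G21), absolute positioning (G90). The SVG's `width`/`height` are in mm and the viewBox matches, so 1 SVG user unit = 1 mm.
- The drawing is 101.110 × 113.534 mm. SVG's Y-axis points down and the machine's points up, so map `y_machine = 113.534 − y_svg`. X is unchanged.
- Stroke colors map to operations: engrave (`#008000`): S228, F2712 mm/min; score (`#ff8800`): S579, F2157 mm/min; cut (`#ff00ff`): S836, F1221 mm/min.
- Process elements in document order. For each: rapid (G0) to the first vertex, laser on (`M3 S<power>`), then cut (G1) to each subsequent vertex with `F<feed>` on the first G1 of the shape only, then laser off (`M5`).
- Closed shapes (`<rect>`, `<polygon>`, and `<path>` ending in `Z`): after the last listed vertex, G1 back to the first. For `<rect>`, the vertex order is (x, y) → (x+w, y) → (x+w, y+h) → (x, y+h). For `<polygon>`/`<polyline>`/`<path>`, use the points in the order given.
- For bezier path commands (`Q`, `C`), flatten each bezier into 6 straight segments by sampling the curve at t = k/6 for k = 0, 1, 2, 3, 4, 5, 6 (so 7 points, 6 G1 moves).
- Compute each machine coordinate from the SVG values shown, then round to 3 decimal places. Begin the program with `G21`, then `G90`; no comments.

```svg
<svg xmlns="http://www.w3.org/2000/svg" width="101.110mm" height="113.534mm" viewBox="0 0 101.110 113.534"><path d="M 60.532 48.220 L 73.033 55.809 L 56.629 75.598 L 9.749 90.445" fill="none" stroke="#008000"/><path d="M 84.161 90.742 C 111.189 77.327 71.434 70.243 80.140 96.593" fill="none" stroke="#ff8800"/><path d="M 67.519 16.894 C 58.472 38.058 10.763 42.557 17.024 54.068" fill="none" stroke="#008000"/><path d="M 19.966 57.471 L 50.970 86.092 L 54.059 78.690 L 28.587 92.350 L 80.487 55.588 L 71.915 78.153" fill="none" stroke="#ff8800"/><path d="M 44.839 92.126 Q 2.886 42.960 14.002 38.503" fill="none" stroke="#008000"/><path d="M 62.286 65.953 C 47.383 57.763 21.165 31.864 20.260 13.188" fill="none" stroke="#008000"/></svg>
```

G21
G90
G0 X60.532 Y65.314
M3 S228
G1 X73.033 Y57.725 F2712
G1 X56.629 Y37.936
G1 X9.749 Y23.089
M5
G0 X84.161 Y22.792
M3 S579
G1 X92.643 Y28.846 F2157
G1 X93.196 Y33.093
G1 X89.021 Y34.778
G1 X83.319 Y33.150
G1 X79.292 Y27.455
G1 X80.140 Y16.941
M5
G0 X67.519 Y96.640
M3 S228
G1 X60.203 Y87.337 F2712
G1 X49.015 Y80.154
G1 X36.531 Y74.433
G1 X25.322 Y69.517
G1 X17.962 Y64.747
G1 X17.024 Y59.466
M5
G0 X19.966 Y56.063
M3 S579
G1 X50.970 Y27.442 F2157
G1 X54.059 Y34.844
G1 X28.587 Y21.184
G1 X80.487 Y57.946
G1 X71.915 Y35.381
M5
G0 X44.839 Y21.408
M3 S228
G1 X32.329 Y36.555 F2712
G1 X22.767 Y49.218
G1 X16.153 Y59.397
G1 X12.488 Y67.092
G1 X11.771 Y72.303
G1 X14.002 Y75.031
M5
G0 X62.286 Y47.581
M3 S228
G1 X54.061 Y53.036 F2712
G1 X44.968 Y60.751
G1 X36.024 Y70.031
G1 X28.246 Y80.186
G1 X22.652 Y90.522
G1 X20.260 Y100.346
M5

viewBox `0 0 101.110 113.534` with mm width/height → 1 unit = 1 mm. Flip: y_m = 113.534 − y_svg.

**Shape 1** — `<path>` open polyline, stroke `#008000` → engrave (S228, F2712). Machine vertices: (60.532,65.314) → (73.033,57.725) → (56.629,37.936) → (9.749,23.089). Open path.

**Shape 2** — `<path>` cubic bezier, stroke `#ff8800` → score (S579, F2157). Control points (SVG): P0=(84.161,90.742), P1=(111.189,77.327), P2=(71.434,70.243), P3=(80.140,96.593); sampled at t=k/6. Machine vertices: (84.161,22.792) → (92.643,28.846) → (93.196,33.093) → (89.021,34.778) → (83.319,33.150) → (79.292,27.455) → (80.140,16.941). Open path.

**Shape 3** — `<path>` cubic bezier, stroke `#008000` → engrave (S228, F2712). Control points (SVG): P0=(67.519,16.894), P1=(58.472,38.058), P2=(10.763,42.557), P3=(17.024,54.068); sampled at t=k/6. Machine vertices: (67.519,96.640) → (60.203,87.337) → (49.015,80.154) → (36.531,74.433) → (25.322,69.517) → (17.962,64.747) → (17.024,59.466). Open path.

**Shape 4** — `<path>` open polyline, stroke `#ff8800` → score (S579, F2157). Machine vertices: (19.966,56.063) → (50.970,27.442) → (54.059,34.844) → (28.587,21.184) → (80.487,57.946) → (71.915,35.381). Open path.

**Shape 5** — `<path>` quadratic bezier, stroke `#008000` → engrave (S228, F2712). Control points (SVG): P0=(44.839,92.126), P1=(2.886,42.960), P2=(14.002,38.503); sampled at t=k/6. Machine vertices: (44.839,21.408) → (32.329,36.555) → (22.767,49.218) → (16.153,59.397) → (12.488,67.092) → (11.771,72.303) → (14.002,75.031). Open path.

**Shape 6** — `<path>` cubic bezier, stroke `#008000` → engrave (S228, F2712). Control points (SVG): P0=(62.286,65.953), P1=(47.383,57.763), P2=(21.165,31.864), P3=(20.260,13.188); sampled at t=k/6. Machine vertices: (62.286,47.581) → (54.061,53.036) → (44.968,60.751) → (36.024,70.031) → (28.246,80.186) → (22.652,90.522) → (20.260,100.346). Open path.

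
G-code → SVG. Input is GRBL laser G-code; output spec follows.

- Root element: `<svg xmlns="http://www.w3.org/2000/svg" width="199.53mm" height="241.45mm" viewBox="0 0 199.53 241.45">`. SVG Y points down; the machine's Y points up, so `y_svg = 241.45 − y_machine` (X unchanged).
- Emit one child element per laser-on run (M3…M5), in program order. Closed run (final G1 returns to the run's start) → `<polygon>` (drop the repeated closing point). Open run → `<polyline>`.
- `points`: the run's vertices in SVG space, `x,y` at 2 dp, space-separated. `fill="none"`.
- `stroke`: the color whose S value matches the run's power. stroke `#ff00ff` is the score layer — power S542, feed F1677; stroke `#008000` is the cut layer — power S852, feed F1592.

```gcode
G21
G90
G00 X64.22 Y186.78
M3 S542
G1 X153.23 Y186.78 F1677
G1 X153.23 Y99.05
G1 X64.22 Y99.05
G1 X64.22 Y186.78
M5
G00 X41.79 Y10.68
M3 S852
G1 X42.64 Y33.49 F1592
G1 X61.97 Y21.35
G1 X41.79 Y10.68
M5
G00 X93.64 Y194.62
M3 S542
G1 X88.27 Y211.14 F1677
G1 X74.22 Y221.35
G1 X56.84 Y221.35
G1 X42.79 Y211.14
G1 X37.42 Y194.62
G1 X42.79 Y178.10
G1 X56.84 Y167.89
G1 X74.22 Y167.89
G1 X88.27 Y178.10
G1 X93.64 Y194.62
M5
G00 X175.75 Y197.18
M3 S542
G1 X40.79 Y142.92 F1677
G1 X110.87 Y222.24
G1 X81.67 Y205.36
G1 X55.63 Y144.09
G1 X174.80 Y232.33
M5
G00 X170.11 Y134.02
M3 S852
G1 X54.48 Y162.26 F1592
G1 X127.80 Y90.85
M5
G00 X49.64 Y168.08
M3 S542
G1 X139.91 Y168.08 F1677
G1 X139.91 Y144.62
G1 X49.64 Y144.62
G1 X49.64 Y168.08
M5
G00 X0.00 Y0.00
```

Each laser-on run becomes one SVG element. Flip Y back into SVG space with y_svg = 241.45 − y_machine.

Run 1: the run's S542 means `#ff00ff` (score). The run returns to its start, so emit a `<polygon>` with points (Y-flipped): 64.22,54.67 153.23,54.67 153.23,142.40 64.22,142.40.

Run 2: S852 ⇒ cut layer `#008000`. The run returns to its start, so emit a `<polygon>` with points (Y-flipped): 41.79,230.77 42.64,207.96 61.97,220.10.

Run 3: S542 ⇒ score layer `#ff00ff`. The run returns to its start, so emit a `<polygon>` with points (Y-flipped): 93.64,46.83 88.27,30.31 74.22,20.10 56.84,20.10 42.79,30.31 37.42,46.83 42.79,63.35 56.84,73.56 74.22,73.56 88.27,63.35.

Run 4: the run's S542 means `#ff00ff` (score). The run is open, so emit a `<polyline>` with points (Y-flipped): 175.75,44.27 40.79,98.53 110.87,19.21 81.67,36.09 55.63,97.36 174.80,9.12.

Run 5: power S852 maps to stroke `#008000` (cut). The run is open, so emit a `<polyline>` with points (Y-flipped): 170.11,107.43 54.48,79.19 127.80,150.60.

Run 6: the run's S542 means `#ff00ff` (score). The run returns to its start, so emit a `<polygon>` with points (Y-flipped): 49.64,73.37 139.91,73.37 139.91,96.83 49.64,96.83.

<svg xmlns="http://www.w3.org/2000/svg" width="199.53mm" height="241.45mm" viewBox="0 0 199.53 241.45">
  <polygon points="64.22,54.67 153.23,54.67 153.23,142.40 64.22,142.40" fill="none" stroke="#ff00ff"/>
  <polygon points="41.79,230.77 42.64,207.96 61.97,220.10" fill="none" stroke="#008000"/>
  <polygon points="93.64,46.83 88.27,30.31 74.22,20.10 56.84,20.10 42.79,30.31 37.42,46.83 42.79,63.35 56.84,73.56 74.22,73.56 88.27,63.35" fill="none" stroke="#ff00ff"/>
  <polyline points="175.75,44.27 40.79,98.53 110.87,19.21 81.67,36.09 55.63,97.36 174.80,9.12" fill="none" stroke="#ff00ff"/>
  <polyline points="170.11,107.43 54.48,79.19 127.80,150.60" fill="none" stroke="#008000"/>
  <polygon points="49.64,73.37 139.91,73.37 139.91,96.83 49.64,96.83" fill="none" stroke="#ff00ff"/>
</svg>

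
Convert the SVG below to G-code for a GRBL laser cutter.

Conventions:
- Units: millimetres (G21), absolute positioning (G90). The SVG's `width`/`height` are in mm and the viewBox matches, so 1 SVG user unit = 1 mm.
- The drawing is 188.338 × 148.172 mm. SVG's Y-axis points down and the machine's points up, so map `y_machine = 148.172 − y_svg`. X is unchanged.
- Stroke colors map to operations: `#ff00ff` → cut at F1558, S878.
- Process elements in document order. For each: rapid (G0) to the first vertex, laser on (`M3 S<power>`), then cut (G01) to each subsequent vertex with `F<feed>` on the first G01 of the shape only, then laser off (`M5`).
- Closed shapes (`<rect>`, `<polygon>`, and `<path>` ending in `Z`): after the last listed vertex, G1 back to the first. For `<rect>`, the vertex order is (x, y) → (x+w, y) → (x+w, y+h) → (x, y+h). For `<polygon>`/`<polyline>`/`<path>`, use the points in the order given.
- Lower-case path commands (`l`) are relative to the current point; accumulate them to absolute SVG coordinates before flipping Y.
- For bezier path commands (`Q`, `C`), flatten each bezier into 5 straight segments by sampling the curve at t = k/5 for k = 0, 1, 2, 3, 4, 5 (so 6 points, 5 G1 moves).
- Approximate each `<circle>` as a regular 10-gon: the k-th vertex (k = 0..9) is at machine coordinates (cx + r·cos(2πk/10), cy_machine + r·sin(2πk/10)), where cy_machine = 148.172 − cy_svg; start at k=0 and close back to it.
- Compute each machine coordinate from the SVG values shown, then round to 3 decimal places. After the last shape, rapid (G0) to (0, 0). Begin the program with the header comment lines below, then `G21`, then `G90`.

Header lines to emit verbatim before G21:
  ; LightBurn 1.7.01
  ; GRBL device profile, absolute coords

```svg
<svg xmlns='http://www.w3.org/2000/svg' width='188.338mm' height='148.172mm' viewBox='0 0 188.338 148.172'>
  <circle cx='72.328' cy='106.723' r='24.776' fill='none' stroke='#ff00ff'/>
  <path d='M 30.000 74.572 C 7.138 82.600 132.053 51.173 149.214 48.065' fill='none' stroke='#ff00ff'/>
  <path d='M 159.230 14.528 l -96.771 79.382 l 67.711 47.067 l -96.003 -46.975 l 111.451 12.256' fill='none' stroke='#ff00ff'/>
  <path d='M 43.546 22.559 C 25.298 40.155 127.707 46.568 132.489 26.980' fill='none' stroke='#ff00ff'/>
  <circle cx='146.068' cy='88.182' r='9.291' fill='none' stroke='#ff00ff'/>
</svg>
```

; LightBurn 1.7.01
; GRBL device profile, absolute coords
G21
G90
G0 X97.104 Y41.449
M3 S878
G01 X92.372 Y56.012 F1558
G01 X79.984 Y65.012
G01 X64.672 Y65.012
G01 X52.284 Y56.012
G01 X47.552 Y41.449
G01 X52.284 Y26.886
G01 X64.672 Y17.886
G01 X79.984 Y17.886
G01 X92.372 Y26.886
G01 X97.104 Y41.449
M5
G0 X30.000 Y73.600
M3 S878
G01 X31.972 Y72.976 F1558
G01 X57.145 Y78.567
G01 X93.253 Y87.122
G01 X128.031 Y95.386
G01 X149.214 Y100.107
M5
G0 X159.230 Y133.644
M3 S878
G01 X62.459 Y54.262 F1558
G01 X130.170 Y7.195
G01 X34.167 Y54.170
G01 X145.618 Y41.914
M5
G0 X43.546 Y125.613
M3 S878
G01 X45.330 Y116.516 F1558
G01 X65.594 Y110.814
G01 X93.860 Y109.219
G01 X119.651 Y112.441
G01 X132.489 Y121.192
M5
G0 X155.359 Y59.990
M3 S878
G01 X153.585 Y65.451 F1558
G01 X148.939 Y68.826
G01 X143.197 Y68.826
G01 X138.551 Y65.451
G01 X136.777 Y59.990
G01 X138.551 Y54.529
G01 X143.197 Y51.154
G01 X148.939 Y51.154
G01 X153.585 Y54.529
G01 X155.359 Y59.990
M5
G0 X0.000 Y0.000

1 u = 1 mm; y_m = 148.172 − y.

[1] `<circle>` circle, #ff00ff→cut S878 F1558: (97.104,41.449) → (92.372,56.012) → (79.984,65.012) → (64.672,65.012) → (52.284,56.012) → (47.552,41.449) → (52.284,26.886) → (64.672,17.886) → (79.984,17.886) → (92.372,26.886) → (97.104,41.449) (closed)

[2] `<path>` cubic bezier, #ff00ff→cut S878 F1558: (30.000,73.600) → (31.972,72.976) → (57.145,78.567) → (93.253,87.122) → (128.031,95.386) → (149.214,100.107)

[3] `<path>` open polyline, #ff00ff→cut S878 F1558: (159.230,133.644) → (62.459,54.262) → (130.170,7.195) → (34.167,54.170) → (145.618,41.914)

[4] `<path>` cubic bezier, #ff00ff→cut S878 F1558: (43.546,125.613) → (45.330,116.516) → (65.594,110.814) → (93.860,109.219) → (119.651,112.441) → (132.489,121.192)

[5] `<circle>` circle, #ff00ff→cut S878 F1558: (155.359,59.990) → (153.585,65.451) → (148.939,68.826) → (143.197,68.826) → (138.551,65.451) → (136.777,59.990) → (138.551,54.529) → (143.197,51.154) → (148.939,51.154) → (153.585,54.529) → (155.359,59.990) (closed)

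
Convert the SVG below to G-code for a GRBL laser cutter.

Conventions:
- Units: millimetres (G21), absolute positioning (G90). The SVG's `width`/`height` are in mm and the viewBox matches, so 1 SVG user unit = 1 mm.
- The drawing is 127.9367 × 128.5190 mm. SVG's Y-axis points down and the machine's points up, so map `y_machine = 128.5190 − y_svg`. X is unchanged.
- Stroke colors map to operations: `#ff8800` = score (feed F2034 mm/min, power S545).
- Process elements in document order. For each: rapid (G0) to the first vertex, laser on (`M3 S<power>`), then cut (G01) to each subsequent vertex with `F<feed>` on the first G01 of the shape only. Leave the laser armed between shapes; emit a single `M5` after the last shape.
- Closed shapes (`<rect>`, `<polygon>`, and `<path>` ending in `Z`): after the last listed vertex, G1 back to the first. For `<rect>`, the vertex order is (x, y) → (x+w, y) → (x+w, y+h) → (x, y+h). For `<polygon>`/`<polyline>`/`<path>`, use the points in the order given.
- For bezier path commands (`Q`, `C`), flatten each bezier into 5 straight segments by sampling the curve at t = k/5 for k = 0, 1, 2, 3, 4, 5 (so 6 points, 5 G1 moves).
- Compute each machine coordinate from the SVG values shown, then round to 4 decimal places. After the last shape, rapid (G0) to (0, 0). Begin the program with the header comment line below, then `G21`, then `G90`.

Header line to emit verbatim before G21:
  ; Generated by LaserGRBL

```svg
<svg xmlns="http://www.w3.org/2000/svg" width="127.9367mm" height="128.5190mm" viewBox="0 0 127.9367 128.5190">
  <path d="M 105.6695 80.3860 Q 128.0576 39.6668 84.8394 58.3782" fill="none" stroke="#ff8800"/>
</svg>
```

1 u = 1 mm; y_m = 128.5190 − y.

[1] `<path>` quadratic bezier, #ff8800→score S545 F2034: (105.6695,48.1330) → (112.0005,62.0435) → (113.0830,71.1995) → (108.9170,75.6010) → (99.5024,75.2481) → (84.8394,70.1408)

; Generated by LaserGRBL
G21
G90
G0 X105.6695 Y48.1330
M3 S545
G01 X112.0005 Y62.0435 F2034
G01 X113.0830 Y71.1995
G01 X108.9170 Y75.6010
G01 X99.5024 Y75.2481
G01 X84.8394 Y70.1408
M5
G0 X0.0000 Y0.0000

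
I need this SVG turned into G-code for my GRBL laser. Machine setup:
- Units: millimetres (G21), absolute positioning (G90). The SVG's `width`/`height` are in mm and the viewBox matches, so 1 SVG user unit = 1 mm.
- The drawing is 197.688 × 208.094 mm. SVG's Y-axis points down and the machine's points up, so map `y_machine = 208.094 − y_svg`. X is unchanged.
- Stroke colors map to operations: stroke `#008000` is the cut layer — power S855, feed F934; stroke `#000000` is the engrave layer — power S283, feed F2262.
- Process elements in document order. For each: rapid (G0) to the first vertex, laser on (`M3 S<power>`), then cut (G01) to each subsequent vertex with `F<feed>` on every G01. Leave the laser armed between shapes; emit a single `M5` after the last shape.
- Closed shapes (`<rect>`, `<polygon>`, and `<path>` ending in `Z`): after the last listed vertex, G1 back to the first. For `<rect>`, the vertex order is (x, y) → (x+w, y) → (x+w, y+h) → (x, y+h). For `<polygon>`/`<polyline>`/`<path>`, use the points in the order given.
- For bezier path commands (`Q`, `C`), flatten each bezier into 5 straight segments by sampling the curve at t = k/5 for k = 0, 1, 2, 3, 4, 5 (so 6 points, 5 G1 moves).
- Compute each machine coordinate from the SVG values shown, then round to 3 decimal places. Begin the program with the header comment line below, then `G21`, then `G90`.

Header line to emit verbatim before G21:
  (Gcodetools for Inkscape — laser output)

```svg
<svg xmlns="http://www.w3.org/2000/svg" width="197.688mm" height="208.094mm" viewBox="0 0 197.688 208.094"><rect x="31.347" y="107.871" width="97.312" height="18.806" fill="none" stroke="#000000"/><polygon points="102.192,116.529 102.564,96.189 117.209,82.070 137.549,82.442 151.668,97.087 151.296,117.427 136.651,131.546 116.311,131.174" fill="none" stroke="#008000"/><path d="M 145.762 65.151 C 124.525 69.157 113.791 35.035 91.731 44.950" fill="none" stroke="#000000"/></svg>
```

1 u = 1 mm; y_m = 208.094 − y.

[1] `<rect>` rectangle, #000000→engrave S283 F2262: (31.347,100.223) → (128.659,100.223) → (128.659,81.417) → (31.347,81.417) → (31.347,100.223) (closed)

[2] `<polygon>` regular polygon, #008000→cut S855 F934: (102.192,91.565) → (102.564,111.905) → (117.209,126.024) → (137.549,125.652) → (151.668,111.007) → (151.296,90.667) → (136.651,76.548) → (116.311,76.920) → (102.192,91.565) (closed)

[3] `<path>` cubic bezier, #000000→engrave S283 F2262: (145.762,142.943) → (134.106,144.457) → (123.922,151.179) → (114.164,159.163) → (103.783,164.466) → (91.731,163.144)

(Gcodetools for Inkscape — laser output)
G21
G90
G0 X31.347 Y100.223
M3 S283
G01 X128.659 Y100.223 F2262
G01 X128.659 Y81.417 F2262
G01 X31.347 Y81.417 F2262
G01 X31.347 Y100.223 F2262
G0 X102.192 Y91.565
M3 S855
G01 X102.564 Y111.905 F934
G01 X117.209 Y126.024 F934
G01 X137.549 Y125.652 F934
G01 X151.668 Y111.007 F934
G01 X151.296 Y90.667 F934
G01 X136.651 Y76.548 F934
G01 X116.311 Y76.920 F934
G01 X102.192 Y91.565 F934
G0 X145.762 Y142.943
M3 S283
G01 X134.106 Y144.457 F2262
G01 X123.922 Y151.179 F2262
G01 X114.164 Y159.163 F2262
G01 X103.783 Y164.466 F2262
G01 X91.731 Y163.144 F2262
M5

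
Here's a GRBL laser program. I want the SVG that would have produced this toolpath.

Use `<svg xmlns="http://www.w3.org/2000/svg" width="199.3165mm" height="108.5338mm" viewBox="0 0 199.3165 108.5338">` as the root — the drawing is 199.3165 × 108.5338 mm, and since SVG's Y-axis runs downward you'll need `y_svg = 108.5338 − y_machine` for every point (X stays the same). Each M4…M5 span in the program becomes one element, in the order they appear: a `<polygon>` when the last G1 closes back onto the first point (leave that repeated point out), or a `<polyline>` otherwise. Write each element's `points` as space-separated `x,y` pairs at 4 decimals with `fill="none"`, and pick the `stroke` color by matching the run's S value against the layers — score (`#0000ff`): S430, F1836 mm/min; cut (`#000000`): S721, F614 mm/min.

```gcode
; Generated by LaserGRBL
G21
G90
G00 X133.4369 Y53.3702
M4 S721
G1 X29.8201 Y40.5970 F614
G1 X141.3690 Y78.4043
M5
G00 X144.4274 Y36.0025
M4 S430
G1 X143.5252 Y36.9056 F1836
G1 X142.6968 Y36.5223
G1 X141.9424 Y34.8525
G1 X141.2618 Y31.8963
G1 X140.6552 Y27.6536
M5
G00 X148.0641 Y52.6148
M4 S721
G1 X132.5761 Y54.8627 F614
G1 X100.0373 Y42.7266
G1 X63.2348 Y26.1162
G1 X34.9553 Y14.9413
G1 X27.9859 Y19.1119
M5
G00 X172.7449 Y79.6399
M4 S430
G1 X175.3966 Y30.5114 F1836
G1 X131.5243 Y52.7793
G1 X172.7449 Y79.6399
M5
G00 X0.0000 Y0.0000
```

<svg xmlns="http://www.w3.org/2000/svg" width="199.3165mm" height="108.5338mm" viewBox="0 0 199.3165 108.5338">
  <polyline points="133.4369,55.1636 29.8201,67.9368 141.3690,30.1295" fill="none" stroke="#000000"/>
  <polyline points="144.4274,72.5313 143.5252,71.6282 142.6968,72.0115 141.9424,73.6813 141.2618,76.6375 140.6552,80.8802" fill="none" stroke="#0000ff"/>
  <polyline points="148.0641,55.9190 132.5761,53.6711 100.0373,65.8072 63.2348,82.4176 34.9553,93.5925 27.9859,89.4219" fill="none" stroke="#000000"/>
  <polygon points="172.7449,28.8939 175.3966,78.0224 131.5243,55.7545" fill="none" stroke="#0000ff"/>
</svg>

Each laser-on run becomes one SVG element. Flip Y back into SVG space with y_svg = 108.5338 − y_machine.

Run 1: S721 ⇒ cut layer `#000000`. The run is open, so emit a `<polyline>` with points (Y-flipped): 133.4369,55.1636 29.8201,67.9368 141.3690,30.1295.

Run 2: S430 ⇒ score layer `#0000ff`. The run is open, so emit a `<polyline>` with points (Y-flipped): 144.4274,72.5313 143.5252,71.6282 142.6968,72.0115 141.9424,73.6813 141.2618,76.6375 140.6552,80.8802.

Run 3: the run's S721 means `#000000` (cut). The run is open, so emit a `<polyline>` with points (Y-flipped): 148.0641,55.9190 132.5761,53.6711 100.0373,65.8072 63.2348,82.4176 34.9553,93.5925 27.9859,89.4219.

Run 4: power S430 maps to stroke `#0000ff` (score). The run returns to its start, so emit a `<polygon>` with points (Y-flipped): 172.7449,28.8939 175.3966,78.0224 131.5243,55.7545.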